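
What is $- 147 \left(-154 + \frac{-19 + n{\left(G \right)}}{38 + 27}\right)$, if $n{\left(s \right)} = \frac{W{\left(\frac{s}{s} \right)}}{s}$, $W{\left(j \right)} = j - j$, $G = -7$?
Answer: $\frac{1474263}{65} \approx 22681.0$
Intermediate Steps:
$W{\left(j \right)} = 0$
$n{\left(s \right)} = 0$ ($n{\left(s \right)} = \frac{0}{s} = 0$)
$- 147 \left(-154 + \frac{-19 + n{\left(G \right)}}{38 + 27}\right) = - 147 \left(-154 + \frac{-19 + 0}{38 + 27}\right) = - 147 \left(-154 - \frac{19}{65}\right) = \left(-147\right) \left(- \frac{10029}{65}\right) = \frac{1474263}{65}$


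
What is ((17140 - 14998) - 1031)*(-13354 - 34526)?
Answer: -53194680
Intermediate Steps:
((17140 - 14998) - 1031)*(-13354 - 34526) = (2142 - 1031)*(-47880) = 1111*(-47880) = -53194680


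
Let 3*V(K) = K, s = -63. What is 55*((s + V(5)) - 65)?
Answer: -20845/3 ≈ -6948.3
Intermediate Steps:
V(K) = K/3
55*((s + V(5)) - 65) = 55*((-63 + (⅓)*5) - 65) = 55*((-63 + 5/3) - 65) = 55*(-184/3 - 65) = 55*(-379/3) = -20845/3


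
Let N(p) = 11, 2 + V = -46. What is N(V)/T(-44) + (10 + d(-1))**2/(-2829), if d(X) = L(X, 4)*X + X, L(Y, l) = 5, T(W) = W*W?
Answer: 13/497904 ≈ 2.6109e-5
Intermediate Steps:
V = -48 (V = -2 - 46 = -48)
T(W) = W**2
d(X) = 6*X (d(X) = 5*X + X = 6*X)
N(V)/T(-44) + (10 + d(-1))**2/(-2829) = 11/((-44)**2) + (10 + 6*(-1))**2/(-2829) = 11/1936 + (10 - 6)**2*(-1/2829) = 11*(1/1936) + 4**2*(-1/2829) = 1/176 + 16*(-1/2829) = 1/176 - 16/2829 = 13/497904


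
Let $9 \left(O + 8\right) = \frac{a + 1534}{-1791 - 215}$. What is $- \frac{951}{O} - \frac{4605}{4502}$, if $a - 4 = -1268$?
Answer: $\frac{4257226611}{36191578} \approx 117.63$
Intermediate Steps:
$a = -1264$ ($a = 4 - 1268 = -1264$)
$O = - \frac{8039}{1003}$ ($O = -8 + \frac{\left(-1264 + 1534\right) \frac{1}{-1791 - 215}}{9} = -8 + \frac{270 \frac{1}{-2006}}{9} = -8 + \frac{270 \left(- \frac{1}{2006}\right)}{9} = -8 + \frac{1}{9} \left(- \frac{135}{1003}\right) = -8 - \frac{15}{1003} = - \frac{8039}{1003} \approx -8.015$)
$- \frac{951}{O} - \frac{4605}{4502} = - \frac{951}{- \frac{8039}{1003}} - \frac{4605}{4502} = \left(-951\right) \left(- \frac{1003}{8039}\right) - \frac{4605}{4502} = \frac{953853}{8039} - \frac{4605}{4502} = \frac{4257226611}{36191578}$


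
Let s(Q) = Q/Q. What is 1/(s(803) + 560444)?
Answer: 1/560445 ≈ 1.7843e-6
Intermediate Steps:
s(Q) = 1
1/(s(803) + 560444) = 1/(1 + 560444) = 1/560445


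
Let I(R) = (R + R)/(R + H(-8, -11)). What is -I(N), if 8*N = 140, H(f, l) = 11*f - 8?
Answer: 70/157 ≈ 0.44586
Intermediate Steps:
H(f, l) = -8 + 11*f
N = 35/2 (N = (⅛)*140 = 35/2 ≈ 17.500)
I(R) = 2*R/(-96 + R) (I(R) = (R + R)/(R + (-8 + 11*(-8))) = (2*R)/(R + (-8 - 88)) = (2*R)/(R - 96) = (2*R)/(-96 + R) = 2*R/(-96 + R))
-I(N) = -2*35/(2*(-96 + 35/2)) = -2*35/(2*(-157/2)) = -2*35*(-2)/(2*157) = -1*(-70/157) = 70/157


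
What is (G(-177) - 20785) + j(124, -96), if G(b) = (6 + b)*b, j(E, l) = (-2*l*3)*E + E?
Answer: 81030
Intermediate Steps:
j(E, l) = E - 6*E*l (j(E, l) = (-6*l)*E + E = -6*E*l + E = E - 6*E*l)
G(b) = b*(6 + b)
(G(-177) - 20785) + j(124, -96) = (-177*(6 - 177) - 20785) + 124*(1 - 6*(-96)) = (-177*(-171) - 20785) + 124*(1 + 576) = (30267 - 20785) + 124*577 = 9482 + 71548 = 81030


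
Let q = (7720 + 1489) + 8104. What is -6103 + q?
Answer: 11210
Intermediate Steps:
q = 17313 (q = 9209 + 8104 = 17313)
-6103 + q = -6103 + 17313 = 11210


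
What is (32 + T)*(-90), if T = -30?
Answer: -180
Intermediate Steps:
(32 + T)*(-90) = (32 - 30)*(-90) = 2*(-90) = -180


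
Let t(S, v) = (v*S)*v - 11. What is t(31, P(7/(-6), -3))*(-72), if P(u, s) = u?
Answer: -2246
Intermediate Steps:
t(S, v) = -11 + S*v**2 (t(S, v) = (S*v)*v - 11 = S*v**2 - 11 = -11 + S*v**2)
t(31, P(7/(-6), -3))*(-72) = (-11 + 31*(7/(-6))**2)*(-72) = (-11 + 31*(7*(-1/6))**2)*(-72) = (-11 + 31*(-7/6)**2)*(-72) = (-11 + 31*(49/36))*(-72) = (-11 + 1519/36)*(-72) = (1123/36)*(-72) = -2246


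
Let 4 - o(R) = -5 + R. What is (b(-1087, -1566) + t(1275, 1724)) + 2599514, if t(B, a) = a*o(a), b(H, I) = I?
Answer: -358712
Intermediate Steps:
o(R) = 9 - R (o(R) = 4 - (-5 + R) = 4 + (5 - R) = 9 - R)
t(B, a) = a*(9 - a)
(b(-1087, -1566) + t(1275, 1724)) + 2599514 = (-1566 + 1724*(9 - 1*1724)) + 2599514 = (-1566 + 1724*(9 - 1724)) + 2599514 = (-1566 + 1724*(-1715)) + 2599514 = (-1566 - 2956660) + 2599514 = -2958226 + 2599514 = -358712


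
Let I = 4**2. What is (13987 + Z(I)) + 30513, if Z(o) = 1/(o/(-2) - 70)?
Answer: 3470999/78 ≈ 44500.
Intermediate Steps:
I = 16
Z(o) = 1/(-70 - o/2) (Z(o) = 1/(o*(-1/2) - 70) = 1/(-o/2 - 70) = 1/(-70 - o/2))
(13987 + Z(I)) + 30513 = (13987 - 2/(140 + 16)) + 30513 = (13987 - 2/156) + 30513 = (13987 - 2*1/156) + 30513 = (13987 - 1/78) + 30513 = 1090985/78 + 30513 = 3470999/78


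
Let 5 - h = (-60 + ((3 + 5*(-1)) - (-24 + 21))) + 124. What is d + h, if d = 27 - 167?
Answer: -200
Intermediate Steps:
d = -140
h = -60 (h = 5 - ((-60 + ((3 + 5*(-1)) - (-24 + 21))) + 124) = 5 - ((-60 + ((3 - 5) - 1*(-3))) + 124) = 5 - ((-60 + (-2 + 3)) + 124) = 5 - ((-60 + 1) + 124) = 5 - (-59 + 124) = 5 - 1*65 = 5 - 65 = -60)
d + h = -140 - 60 = -200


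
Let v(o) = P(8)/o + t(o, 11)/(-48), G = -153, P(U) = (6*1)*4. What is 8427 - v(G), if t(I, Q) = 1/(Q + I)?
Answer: 325490501/38624 ≈ 8427.2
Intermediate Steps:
t(I, Q) = 1/(I + Q)
P(U) = 24 (P(U) = 6*4 = 24)
v(o) = 24/o - 1/(48*(11 + o)) (v(o) = 24/o + 1/((o + 11)*(-48)) = 24/o - 1/48/(11 + o) = 24/o - 1/(48*(11 + o)))
8427 - v(G) = 8427 - (12672 + 1151*(-153))/(48*(-153)*(11 - 153)) = 8427 - (-1)*(12672 - 176103)/(48*153*(-142)) = 8427 - (-1)*(-1)*(-163431)/(48*153*142) = 8427 - 1*(-6053/38624) = 8427 + 6053/38624 = 325490501/38624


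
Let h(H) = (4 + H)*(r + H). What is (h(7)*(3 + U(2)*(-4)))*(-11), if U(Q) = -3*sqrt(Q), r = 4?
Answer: -3993 - 15972*sqrt(2) ≈ -26581.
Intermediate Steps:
h(H) = (4 + H)**2 (h(H) = (4 + H)*(4 + H) = (4 + H)**2)
(h(7)*(3 + U(2)*(-4)))*(-11) = ((16 + 7**2 + 8*7)*(3 - 3*sqrt(2)*(-4)))*(-11) = ((16 + 49 + 56)*(3 + 12*sqrt(2)))*(-11) = (121*(3 + 12*sqrt(2)))*(-11) = (363 + 1452*sqrt(2))*(-11) = -3993 - 15972*sqrt(2)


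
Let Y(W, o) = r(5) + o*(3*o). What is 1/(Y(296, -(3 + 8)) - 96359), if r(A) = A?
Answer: -1/95991 ≈ -1.0418e-5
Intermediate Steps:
Y(W, o) = 5 + 3*o² (Y(W, o) = 5 + o*(3*o) = 5 + 3*o²)
1/(Y(296, -(3 + 8)) - 96359) = 1/((5 + 3*(-(3 + 8))²) - 96359) = 1/((5 + 3*(-1*11)²) - 96359) = 1/((5 + 3*(-11)²) - 96359) = 1/((5 + 3*121) - 96359) = 1/((5 + 363) - 96359) = 1/(368 - 96359) = 1/(-95991) = -1/95991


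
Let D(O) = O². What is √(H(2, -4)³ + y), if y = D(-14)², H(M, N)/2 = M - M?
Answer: 196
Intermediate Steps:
H(M, N) = 0 (H(M, N) = 2*(M - M) = 2*0 = 0)
y = 38416 (y = ((-14)²)² = 196² = 38416)
√(H(2, -4)³ + y) = √(0³ + 38416) = √(0 + 38416) = √38416 = 196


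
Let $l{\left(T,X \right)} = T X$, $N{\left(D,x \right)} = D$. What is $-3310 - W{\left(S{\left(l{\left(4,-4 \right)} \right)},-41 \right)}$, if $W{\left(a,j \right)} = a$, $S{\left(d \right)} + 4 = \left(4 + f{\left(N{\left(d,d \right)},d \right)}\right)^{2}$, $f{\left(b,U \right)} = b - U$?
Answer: $-3322$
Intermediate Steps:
$S{\left(d \right)} = 12$ ($S{\left(d \right)} = -4 + \left(4 + \left(d - d\right)\right)^{2} = -4 + \left(4 + 0\right)^{2} = -4 + 4^{2} = -4 + 16 = 12$)
$-3310 - W{\left(S{\left(l{\left(4,-4 \right)} \right)},-41 \right)} = -3310 - 12 = -3322$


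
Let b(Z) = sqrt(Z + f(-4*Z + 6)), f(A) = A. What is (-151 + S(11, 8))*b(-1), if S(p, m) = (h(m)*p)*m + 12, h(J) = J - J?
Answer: -417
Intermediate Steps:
h(J) = 0
b(Z) = sqrt(6 - 3*Z) (b(Z) = sqrt(Z + (-4*Z + 6)) = sqrt(Z + (6 - 4*Z)) = sqrt(6 - 3*Z))
S(p, m) = 12 (S(p, m) = (0*p)*m + 12 = 0*m + 12 = 0 + 12 = 12)
(-151 + S(11, 8))*b(-1) = (-151 + 12)*sqrt(6 - 3*(-1)) = -139*sqrt(6 + 3) = -139*sqrt(9) = -139*3 = -417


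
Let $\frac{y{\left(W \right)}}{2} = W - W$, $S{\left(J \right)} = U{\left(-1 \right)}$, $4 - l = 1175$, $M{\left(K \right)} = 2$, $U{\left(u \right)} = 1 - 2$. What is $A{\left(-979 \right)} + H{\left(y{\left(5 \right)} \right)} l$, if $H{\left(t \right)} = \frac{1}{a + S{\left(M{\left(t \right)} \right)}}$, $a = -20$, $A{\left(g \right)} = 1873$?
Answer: $\frac{40504}{21} \approx 1928.8$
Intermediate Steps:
$U{\left(u \right)} = -1$ ($U{\left(u \right)} = 1 - 2 = -1$)
$l = -1171$ ($l = 4 - 1175 = -1171$)
$S{\left(J \right)} = -1$
$y{\left(W \right)} = 0$ ($y{\left(W \right)} = 2 \left(W - W\right) = 2 \cdot 0 = 0$)
$H{\left(t \right)} = - \frac{1}{21}$ ($H{\left(t \right)} = \frac{1}{-20 - 1} = \frac{1}{-21} = - \frac{1}{21}$)
$A{\left(-979 \right)} + H{\left(y{\left(5 \right)} \right)} l = 1873 - - \frac{1171}{21} = 1873 + \frac{1171}{21} = \frac{40504}{21}$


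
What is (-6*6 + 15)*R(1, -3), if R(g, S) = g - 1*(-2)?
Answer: -63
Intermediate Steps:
R(g, S) = 2 + g (R(g, S) = g + 2 = 2 + g)
(-6*6 + 15)*R(1, -3) = (-6*6 + 15)*(2 + 1) = (-36 + 15)*3 = -21*3 = -63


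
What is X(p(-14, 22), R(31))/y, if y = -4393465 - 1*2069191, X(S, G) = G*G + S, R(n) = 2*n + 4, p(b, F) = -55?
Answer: -4301/6462656 ≈ -0.00066552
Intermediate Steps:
R(n) = 4 + 2*n
X(S, G) = S + G² (X(S, G) = G² + S = S + G²)
y = -6462656 (y = -4393465 - 2069191 = -6462656)
X(p(-14, 22), R(31))/y = (-55 + (4 + 2*31)²)/(-6462656) = (-55 + (4 + 62)²)*(-1/6462656) = (-55 + 66²)*(-1/6462656) = (-55 + 4356)*(-1/6462656) = 4301*(-1/6462656) = -4301/6462656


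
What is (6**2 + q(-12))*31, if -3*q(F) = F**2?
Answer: -372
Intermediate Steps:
q(F) = -F**2/3
(6**2 + q(-12))*31 = (6**2 - 1/3*(-12)**2)*31 = (36 - 1/3*144)*31 = (36 - 48)*31 = -12*31 = -372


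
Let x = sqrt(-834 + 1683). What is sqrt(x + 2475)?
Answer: sqrt(2475 + sqrt(849)) ≈ 50.041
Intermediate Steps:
x = sqrt(849) ≈ 29.138
sqrt(x + 2475) = sqrt(sqrt(849) + 2475) = sqrt(2475 + sqrt(849))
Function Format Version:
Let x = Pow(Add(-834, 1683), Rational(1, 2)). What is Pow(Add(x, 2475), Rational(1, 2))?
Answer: Pow(Add(2475, Pow(849, Rational(1, 2))), Rational(1, 2)) ≈ 50.041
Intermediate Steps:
x = Pow(849, Rational(1, 2)) ≈ 29.138
Pow(Add(x, 2475), Rational(1, 2)) = Pow(Add(Pow(849, Rational(1, 2)), 2475), Rational(1, 2)) = Pow(Add(2475, Pow(849, Rational(1, 2))), Rational(1, 2))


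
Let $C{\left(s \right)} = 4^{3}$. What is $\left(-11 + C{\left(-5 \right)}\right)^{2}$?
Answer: $2809$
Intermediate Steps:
$C{\left(s \right)} = 64$
$\left(-11 + C{\left(-5 \right)}\right)^{2} = \left(-11 + 64\right)^{2} = 53^{2} = 2809$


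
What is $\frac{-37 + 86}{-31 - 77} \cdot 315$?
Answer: $- \frac{1715}{12} \approx -142.92$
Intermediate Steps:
$\frac{-37 + 86}{-31 - 77} \cdot 315 = \frac{49}{-108} \cdot 315 = 49 \left(- \frac{1}{108}\right) 315 = \left(- \frac{49}{108}\right) 315 = - \frac{1715}{12}$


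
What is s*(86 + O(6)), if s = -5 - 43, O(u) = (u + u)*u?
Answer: -7584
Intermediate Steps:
O(u) = 2*u² (O(u) = (2*u)*u = 2*u²)
s = -48
s*(86 + O(6)) = -48*(86 + 2*6²) = -48*(86 + 2*36) = -48*(86 + 72) = -48*158 = -7584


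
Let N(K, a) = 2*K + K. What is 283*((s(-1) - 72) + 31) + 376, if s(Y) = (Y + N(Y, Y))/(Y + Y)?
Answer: -10661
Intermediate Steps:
N(K, a) = 3*K
s(Y) = 2 (s(Y) = (Y + 3*Y)/(Y + Y) = (4*Y)/((2*Y)) = (4*Y)*(1/(2*Y)) = 2)
283*((s(-1) - 72) + 31) + 376 = 283*((2 - 72) + 31) + 376 = 283*(-70 + 31) + 376 = 283*(-39) + 376 = -11037 + 376 = -10661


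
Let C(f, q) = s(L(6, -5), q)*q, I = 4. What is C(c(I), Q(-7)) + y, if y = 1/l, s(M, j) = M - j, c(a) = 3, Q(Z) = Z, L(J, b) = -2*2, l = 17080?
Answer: -358679/17080 ≈ -21.000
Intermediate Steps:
L(J, b) = -4
y = 1/17080 ≈ 5.8548e-5
C(f, q) = q*(-4 - q) (C(f, q) = (-4 - q)*q = q*(-4 - q))
C(c(I), Q(-7)) + y = -1*(-7)*(4 - 7) + 1/17080 = -1*(-7)*(-3) + 1/17080 = -21 + 1/17080 = -358679/17080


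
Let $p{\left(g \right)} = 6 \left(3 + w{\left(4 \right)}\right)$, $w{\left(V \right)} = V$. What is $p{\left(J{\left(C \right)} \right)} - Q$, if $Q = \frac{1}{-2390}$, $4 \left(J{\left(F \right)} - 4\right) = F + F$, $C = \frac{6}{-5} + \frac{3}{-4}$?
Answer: $\frac{100381}{2390} \approx 42.0$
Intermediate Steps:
$C = - \frac{39}{20}$ ($C = 6 \left(- \frac{1}{5}\right) + 3 \left(- \frac{1}{4}\right) = - \frac{6}{5} - \frac{3}{4} = - \frac{39}{20} \approx -1.95$)
$J{\left(F \right)} = 4 + \frac{F}{2}$ ($J{\left(F \right)} = 4 + \frac{F + F}{4} = 4 + \frac{2 F}{4} = 4 + \frac{F}{2}$)
$p{\left(g \right)} = 42$ ($p{\left(g \right)} = 6 \left(3 + 4\right) = 6 \cdot 7 = 42$)
$Q = - \frac{1}{2390} \approx -0.00041841$
$p{\left(J{\left(C \right)} \right)} - Q = 42 - - \frac{1}{2390} = 42 + \frac{1}{2390} = \frac{100381}{2390}$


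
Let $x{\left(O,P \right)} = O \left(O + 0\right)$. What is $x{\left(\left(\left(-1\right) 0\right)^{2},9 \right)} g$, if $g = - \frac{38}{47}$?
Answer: $0$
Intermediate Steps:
$x{\left(O,P \right)} = O^{2}$ ($x{\left(O,P \right)} = O O = O^{2}$)
$g = - \frac{38}{47}$ ($g = \left(-38\right) \frac{1}{47} = - \frac{38}{47} \approx -0.80851$)
$x{\left(\left(\left(-1\right) 0\right)^{2},9 \right)} g = \left(\left(\left(-1\right) 0\right)^{2}\right)^{2} \left(- \frac{38}{47}\right) = \left(0^{2}\right)^{2} \left(- \frac{38}{47}\right) = 0^{2} \left(- \frac{38}{47}\right) = 0 \left(- \frac{38}{47}\right) = 0$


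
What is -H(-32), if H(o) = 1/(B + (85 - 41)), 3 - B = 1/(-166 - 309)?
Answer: -475/22326 ≈ -0.021276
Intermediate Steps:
B = 1426/475 (B = 3 - 1/(-166 - 309) = 3 - 1/(-475) = 3 - 1*(-1/475) = 3 + 1/475 = 1426/475 ≈ 3.0021)
H(o) = 475/22326 (H(o) = 1/(1426/475 + (85 - 41)) = 1/(1426/475 + 44) = 1/(22326/475) = 475/22326)
-H(-32) = -1*475/22326 = -475/22326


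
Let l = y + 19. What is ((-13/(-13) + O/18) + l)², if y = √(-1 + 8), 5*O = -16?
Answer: 809839/2025 + 1784*√7/45 ≈ 504.81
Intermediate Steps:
O = -16/5 (O = (⅕)*(-16) = -16/5 ≈ -3.2000)
y = √7 ≈ 2.6458
l = 19 + √7 (l = √7 + 19 = 19 + √7 ≈ 21.646)
((-13/(-13) + O/18) + l)² = ((-13/(-13) - 16/5/18) + (19 + √7))² = ((-13*(-1/13) - 16/5*1/18) + (19 + √7))² = ((1 - 8/45) + (19 + √7))² = (37/45 + (19 + √7))² = (892/45 + √7)²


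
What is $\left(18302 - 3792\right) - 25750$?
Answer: $-11240$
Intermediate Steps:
$\left(18302 - 3792\right) - 25750 = 14510 - 25750 = -11240$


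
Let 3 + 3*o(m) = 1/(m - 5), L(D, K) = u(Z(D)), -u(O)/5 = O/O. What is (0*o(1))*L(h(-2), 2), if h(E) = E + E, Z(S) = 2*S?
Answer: 0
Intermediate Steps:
u(O) = -5 (u(O) = -5*O/O = -5*1 = -5)
h(E) = 2*E
L(D, K) = -5
o(m) = -1 + 1/(3*(-5 + m)) (o(m) = -1 + 1/(3*(m - 5)) = -1 + 1/(3*(-5 + m)))
(0*o(1))*L(h(-2), 2) = (0*((16/3 - 1*1)/(-5 + 1)))*(-5) = (0*((16/3 - 1)/(-4)))*(-5) = (0*(-1/4*13/3))*(-5) = (0*(-13/12))*(-5) = 0*(-5) = 0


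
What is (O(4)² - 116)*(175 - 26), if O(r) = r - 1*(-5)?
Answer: -5215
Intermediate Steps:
O(r) = 5 + r (O(r) = r + 5 = 5 + r)
(O(4)² - 116)*(175 - 26) = ((5 + 4)² - 116)*(175 - 26) = (9² - 116)*149 = (81 - 116)*149 = -35*149 = -5215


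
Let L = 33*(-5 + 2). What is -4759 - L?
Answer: -4660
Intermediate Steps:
L = -99 (L = 33*(-3) = -99)
-4759 - L = -4759 - 1*(-99) = -4759 + 99 = -4660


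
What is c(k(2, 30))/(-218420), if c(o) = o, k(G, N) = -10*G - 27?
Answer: 47/218420 ≈ 0.00021518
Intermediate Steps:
k(G, N) = -27 - 10*G
c(k(2, 30))/(-218420) = (-27 - 10*2)/(-218420) = (-27 - 20)*(-1/218420) = -47*(-1/218420) = 47/218420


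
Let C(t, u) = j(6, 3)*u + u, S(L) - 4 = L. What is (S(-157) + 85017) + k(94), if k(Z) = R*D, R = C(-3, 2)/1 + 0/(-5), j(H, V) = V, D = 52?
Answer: 85280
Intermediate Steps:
S(L) = 4 + L
C(t, u) = 4*u (C(t, u) = 3*u + u = 4*u)
R = 8 (R = (4*2)/1 + 0/(-5) = 8*1 + 0*(-1/5) = 8 + 0 = 8)
k(Z) = 416 (k(Z) = 8*52 = 416)
(S(-157) + 85017) + k(94) = ((4 - 157) + 85017) + 416 = (-153 + 85017) + 416 = 84864 + 416 = 85280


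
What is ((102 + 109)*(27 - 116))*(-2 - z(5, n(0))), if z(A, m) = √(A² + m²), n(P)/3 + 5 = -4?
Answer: 37558 + 18779*√754 ≈ 5.5321e+5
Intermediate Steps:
n(P) = -27 (n(P) = -15 + 3*(-4) = -15 - 12 = -27)
((102 + 109)*(27 - 116))*(-2 - z(5, n(0))) = ((102 + 109)*(27 - 116))*(-2 - √(5² + (-27)²)) = (211*(-89))*(-2 - √(25 + 729)) = -18779*(-2 - √754) = 37558 + 18779*√754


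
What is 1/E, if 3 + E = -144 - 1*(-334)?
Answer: 1/187 ≈ 0.0053476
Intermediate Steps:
E = 187 (E = -3 + (-144 - 1*(-334)) = -3 + (-144 + 334) = -3 + 190 = 187)
1/E = 1/187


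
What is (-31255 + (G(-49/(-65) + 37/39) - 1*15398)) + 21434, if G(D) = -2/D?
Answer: -4186549/166 ≈ -25220.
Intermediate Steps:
(-31255 + (G(-49/(-65) + 37/39) - 1*15398)) + 21434 = (-31255 + (-2/(-49/(-65) + 37/39) - 1*15398)) + 21434 = (-31255 + (-2/(-49*(-1/65) + 37*(1/39)) - 15398)) + 21434 = (-31255 + (-2/(49/65 + 37/39) - 15398)) + 21434 = (-31255 + (-2/332/195 - 15398)) + 21434 = (-31255 + (-2*195/332 - 15398)) + 21434 = (-31255 + (-195/166 - 15398)) + 21434 = (-31255 - 2556263/166) + 21434 = -7744593/166 + 21434 = -4186549/166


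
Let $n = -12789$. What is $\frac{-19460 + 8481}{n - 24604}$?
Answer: $\frac{10979}{37393} \approx 0.29361$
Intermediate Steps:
$\frac{-19460 + 8481}{n - 24604} = \frac{-19460 + 8481}{-12789 - 24604} = - \frac{10979}{-37393} = \left(-10979\right) \left(- \frac{1}{37393}\right) = \frac{10979}{37393}$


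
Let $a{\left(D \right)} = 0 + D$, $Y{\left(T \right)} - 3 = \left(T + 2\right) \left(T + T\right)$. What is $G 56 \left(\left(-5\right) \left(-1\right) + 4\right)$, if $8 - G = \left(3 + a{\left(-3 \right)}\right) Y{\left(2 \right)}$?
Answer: $4032$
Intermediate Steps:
$Y{\left(T \right)} = 3 + 2 T \left(2 + T\right)$ ($Y{\left(T \right)} = 3 + \left(T + 2\right) \left(T + T\right) = 3 + \left(2 + T\right) 2 T = 3 + 2 T \left(2 + T\right)$)
$a{\left(D \right)} = D$
$G = 8$ ($G = 8 - \left(3 - 3\right) \left(3 + 2 \cdot 2^{2} + 4 \cdot 2\right) = 8 - 0 \left(3 + 2 \cdot 4 + 8\right) = 8 - 0 \left(3 + 8 + 8\right) = 8 - 0 \cdot 19 = 8 - 0 = 8 + 0 = 8$)
$G 56 \left(\left(-5\right) \left(-1\right) + 4\right) = 8 \cdot 56 \left(\left(-5\right) \left(-1\right) + 4\right) = 448 \left(5 + 4\right) = 448 \cdot 9 = 4032$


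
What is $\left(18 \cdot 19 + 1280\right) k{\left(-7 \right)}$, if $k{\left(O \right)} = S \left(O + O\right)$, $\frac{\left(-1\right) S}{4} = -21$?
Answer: $-1907472$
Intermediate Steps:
$S = 84$ ($S = \left(-4\right) \left(-21\right) = 84$)
$k{\left(O \right)} = 168 O$ ($k{\left(O \right)} = 84 \left(O + O\right) = 84 \cdot 2 O = 168 O$)
$\left(18 \cdot 19 + 1280\right) k{\left(-7 \right)} = \left(18 \cdot 19 + 1280\right) 168 \left(-7\right) = \left(342 + 1280\right) \left(-1176\right) = 1622 \left(-1176\right) = -1907472$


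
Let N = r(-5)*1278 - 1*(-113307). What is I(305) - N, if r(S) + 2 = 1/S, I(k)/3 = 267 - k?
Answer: -553047/5 ≈ -1.1061e+5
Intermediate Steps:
I(k) = 801 - 3*k (I(k) = 3*(267 - k) = 801 - 3*k)
r(S) = -2 + 1/S
N = 552477/5 (N = (-2 + 1/(-5))*1278 - 1*(-113307) = (-2 - ⅕)*1278 + 113307 = -11/5*1278 + 113307 = -14058/5 + 113307 = 552477/5 ≈ 1.1050e+5)
I(305) - N = (801 - 3*305) - 1*552477/5 = (801 - 915) - 552477/5 = -114 - 552477/5 = -553047/5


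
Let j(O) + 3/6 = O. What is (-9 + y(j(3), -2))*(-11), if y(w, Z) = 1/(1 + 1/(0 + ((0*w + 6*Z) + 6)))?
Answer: 429/5 ≈ 85.800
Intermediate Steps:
j(O) = -½ + O
y(w, Z) = 1/(1 + 1/(6 + 6*Z)) (y(w, Z) = 1/(1 + 1/(0 + ((0 + 6*Z) + 6))) = 1/(1 + 1/(0 + (6*Z + 6))) = 1/(1 + 1/(0 + (6 + 6*Z))) = 1/(1 + 1/(6 + 6*Z)))
(-9 + y(j(3), -2))*(-11) = (-9 + 6*(1 - 2)/(7 + 6*(-2)))*(-11) = (-9 + 6*(-1)/(7 - 12))*(-11) = (-9 + 6*(-1)/(-5))*(-11) = (-9 + 6*(-⅕)*(-1))*(-11) = (-9 + 6/5)*(-11) = -39/5*(-11) = 429/5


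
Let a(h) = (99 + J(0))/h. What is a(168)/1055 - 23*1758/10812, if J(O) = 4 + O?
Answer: -597117377/159693240 ≈ -3.7392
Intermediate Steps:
a(h) = 103/h (a(h) = (99 + (4 + 0))/h = (99 + 4)/h = 103/h)
a(168)/1055 - 23*1758/10812 = (103/168)/1055 - 23*1758/10812 = (103*(1/168))*(1/1055) - 40434*1/10812 = (103/168)*(1/1055) - 6739/1802 = 103/177240 - 6739/1802 = -597117377/159693240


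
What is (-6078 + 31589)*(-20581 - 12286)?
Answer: -838470037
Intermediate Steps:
(-6078 + 31589)*(-20581 - 12286) = 25511*(-32867) = -838470037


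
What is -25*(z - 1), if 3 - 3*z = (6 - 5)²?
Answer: 25/3 ≈ 8.3333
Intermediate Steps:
z = ⅔ (z = 1 - (6 - 5)²/3 = 1 - ⅓*1² = 1 - ⅓*1 = 1 - ⅓ = ⅔ ≈ 0.66667)
-25*(z - 1) = -25*(⅔ - 1) = -25*(-⅓) = 25/3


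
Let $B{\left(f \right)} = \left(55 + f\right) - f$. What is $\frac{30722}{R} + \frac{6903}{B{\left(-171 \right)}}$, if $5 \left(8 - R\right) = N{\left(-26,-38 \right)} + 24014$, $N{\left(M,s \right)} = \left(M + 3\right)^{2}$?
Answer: $\frac{160695659}{1347665} \approx 119.24$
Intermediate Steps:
$B{\left(f \right)} = 55$
$N{\left(M,s \right)} = \left(3 + M\right)^{2}$
$R = - \frac{24503}{5}$ ($R = 8 - \frac{\left(3 - 26\right)^{2} + 24014}{5} = 8 - \frac{\left(-23\right)^{2} + 24014}{5} = 8 - \frac{529 + 24014}{5} = 8 - \frac{24543}{5} = - \frac{24503}{5} \approx -4900.6$)
$\frac{30722}{R} + \frac{6903}{B{\left(-171 \right)}} = \frac{30722}{- \frac{24503}{5}} + \frac{6903}{55} = 30722 \left(- \frac{5}{24503}\right) + 6903 \cdot \frac{1}{55} = - \frac{153610}{24503} + \frac{6903}{55} = \frac{160695659}{1347665}$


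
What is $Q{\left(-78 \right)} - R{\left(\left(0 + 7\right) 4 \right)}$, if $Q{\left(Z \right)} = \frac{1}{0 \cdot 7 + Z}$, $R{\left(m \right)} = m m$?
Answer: $- \frac{61153}{78} \approx -784.01$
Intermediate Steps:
$R{\left(m \right)} = m^{2}$
$Q{\left(Z \right)} = \frac{1}{Z}$ ($Q{\left(Z \right)} = \frac{1}{0 + Z} = \frac{1}{Z}$)
$Q{\left(-78 \right)} - R{\left(\left(0 + 7\right) 4 \right)} = \frac{1}{-78} - \left(\left(0 + 7\right) 4\right)^{2} = - \frac{1}{78} - \left(7 \cdot 4\right)^{2} = - \frac{1}{78} - 28^{2} = - \frac{1}{78} - 784 = - \frac{61153}{78}$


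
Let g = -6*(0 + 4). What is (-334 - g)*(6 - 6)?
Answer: 0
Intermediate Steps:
g = -24 (g = -6*4 = -24)
(-334 - g)*(6 - 6) = (-334 - 1*(-24))*(6 - 6) = (-334 + 24)*0 = -310*0 = 0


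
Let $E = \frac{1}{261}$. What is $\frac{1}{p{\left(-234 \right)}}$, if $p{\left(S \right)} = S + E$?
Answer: $- \frac{261}{61073} \approx -0.0042736$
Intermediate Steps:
$E = \frac{1}{261} \approx 0.0038314$
$p{\left(S \right)} = \frac{1}{261} + S$ ($p{\left(S \right)} = S + \frac{1}{261} = \frac{1}{261} + S$)
$\frac{1}{p{\left(-234 \right)}} = \frac{1}{\frac{1}{261} - 234} = \frac{1}{- \frac{61073}{261}} = - \frac{261}{61073}$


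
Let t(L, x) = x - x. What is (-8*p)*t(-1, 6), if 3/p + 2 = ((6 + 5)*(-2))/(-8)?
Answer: 0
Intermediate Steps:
t(L, x) = 0
p = 4 (p = 3/(-2 + ((6 + 5)*(-2))/(-8)) = 3/(-2 + (11*(-2))*(-1/8)) = 3/(-2 - 22*(-1/8)) = 3/(-2 + 11/4) = 3/(3/4) = 3*(4/3) = 4)
(-8*p)*t(-1, 6) = -8*4*0 = -32*0 = 0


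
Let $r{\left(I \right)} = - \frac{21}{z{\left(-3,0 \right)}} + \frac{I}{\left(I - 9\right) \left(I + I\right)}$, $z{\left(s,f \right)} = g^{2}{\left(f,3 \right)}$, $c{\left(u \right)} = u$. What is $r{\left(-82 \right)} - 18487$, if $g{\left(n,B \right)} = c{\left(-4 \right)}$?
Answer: $- \frac{26918991}{1456} \approx -18488.0$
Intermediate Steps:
$g{\left(n,B \right)} = -4$
$z{\left(s,f \right)} = 16$ ($z{\left(s,f \right)} = \left(-4\right)^{2} = 16$)
$r{\left(I \right)} = - \frac{21}{16} + \frac{1}{2 \left(-9 + I\right)}$ ($r{\left(I \right)} = - \frac{21}{16} + \frac{I}{\left(I - 9\right) \left(I + I\right)} = \left(-21\right) \frac{1}{16} + \frac{I}{\left(-9 + I\right) 2 I} = - \frac{21}{16} + \frac{I}{2 I \left(-9 + I\right)} = - \frac{21}{16} + I \frac{1}{2 I \left(-9 + I\right)} = - \frac{21}{16} + \frac{1}{2 \left(-9 + I\right)}$)
$r{\left(-82 \right)} - 18487 = \frac{197 - -1722}{16 \left(-9 - 82\right)} - 18487 = \frac{197 + 1722}{16 \left(-91\right)} - 18487 = \frac{1}{16} \left(- \frac{1}{91}\right) 1919 - 18487 = - \frac{1919}{1456} - 18487 = - \frac{26918991}{1456}$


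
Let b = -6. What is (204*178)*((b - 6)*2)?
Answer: -871488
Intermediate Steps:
(204*178)*((b - 6)*2) = (204*178)*((-6 - 6)*2) = 36312*(-12*2) = 36312*(-24) = -871488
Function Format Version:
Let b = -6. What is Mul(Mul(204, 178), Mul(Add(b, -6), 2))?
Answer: -871488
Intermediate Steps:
Mul(Mul(204, 178), Mul(Add(b, -6), 2)) = Mul(Mul(204, 178), Mul(Add(-6, -6), 2)) = Mul(36312, Mul(-12, 2)) = Mul(36312, -24) = -871488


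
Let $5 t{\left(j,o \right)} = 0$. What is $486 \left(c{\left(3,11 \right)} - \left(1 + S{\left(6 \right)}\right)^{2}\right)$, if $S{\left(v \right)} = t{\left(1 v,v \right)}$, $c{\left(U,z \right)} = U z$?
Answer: $15552$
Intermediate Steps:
$t{\left(j,o \right)} = 0$ ($t{\left(j,o \right)} = \frac{1}{5} \cdot 0 = 0$)
$S{\left(v \right)} = 0$
$486 \left(c{\left(3,11 \right)} - \left(1 + S{\left(6 \right)}\right)^{2}\right) = 486 \left(3 \cdot 11 - \left(1 + 0\right)^{2}\right) = 486 \left(33 - 1^{2}\right) = 486 \left(33 - 1\right) = 486 \cdot 32 = 15552$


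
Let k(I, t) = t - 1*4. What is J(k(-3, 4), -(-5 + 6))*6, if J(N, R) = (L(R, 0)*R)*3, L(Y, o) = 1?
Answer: -18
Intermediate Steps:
k(I, t) = -4 + t (k(I, t) = t - 4 = -4 + t)
J(N, R) = 3*R (J(N, R) = (1*R)*3 = R*3 = 3*R)
J(k(-3, 4), -(-5 + 6))*6 = (3*(-(-5 + 6)))*6 = (3*(-1*1))*6 = (3*(-1))*6 = -3*6 = -18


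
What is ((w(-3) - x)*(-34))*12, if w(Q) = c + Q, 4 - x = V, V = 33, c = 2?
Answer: -11424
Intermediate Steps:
x = -29 (x = 4 - 1*33 = 4 - 33 = -29)
w(Q) = 2 + Q
((w(-3) - x)*(-34))*12 = (((2 - 3) - 1*(-29))*(-34))*12 = ((-1 + 29)*(-34))*12 = (28*(-34))*12 = -952*12 = -11424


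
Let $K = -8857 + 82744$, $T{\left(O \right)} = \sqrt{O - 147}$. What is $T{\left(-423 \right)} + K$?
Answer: $73887 + i \sqrt{570} \approx 73887.0 + 23.875 i$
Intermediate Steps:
$T{\left(O \right)} = \sqrt{-147 + O}$
$K = 73887$
$T{\left(-423 \right)} + K = \sqrt{-147 - 423} + 73887 = \sqrt{-570} + 73887 = i \sqrt{570} + 73887 = 73887 + i \sqrt{570}$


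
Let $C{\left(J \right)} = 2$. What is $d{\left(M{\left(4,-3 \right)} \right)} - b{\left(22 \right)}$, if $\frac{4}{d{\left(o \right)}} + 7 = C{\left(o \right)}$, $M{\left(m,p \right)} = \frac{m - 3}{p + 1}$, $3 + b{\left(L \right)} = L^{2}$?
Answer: $- \frac{2409}{5} \approx -481.8$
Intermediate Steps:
$b{\left(L \right)} = -3 + L^{2}$
$M{\left(m,p \right)} = \frac{-3 + m}{1 + p}$
$d{\left(o \right)} = - \frac{4}{5}$ ($d{\left(o \right)} = \frac{4}{-7 + 2} = \frac{4}{-5} = 4 \left(- \frac{1}{5}\right) = - \frac{4}{5}$)
$d{\left(M{\left(4,-3 \right)} \right)} - b{\left(22 \right)} = - \frac{4}{5} - \left(-3 + 22^{2}\right) = - \frac{4}{5} - \left(-3 + 484\right) = - \frac{4}{5} - 481 = - \frac{2409}{5}$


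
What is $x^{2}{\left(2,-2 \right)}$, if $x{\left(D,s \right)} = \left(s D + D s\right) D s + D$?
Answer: $1156$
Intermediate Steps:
$x{\left(D,s \right)} = D + 2 D^{2} s^{2}$ ($x{\left(D,s \right)} = \left(D s + D s\right) D s + D = 2 D s D s + D = 2 s D^{2} s + D = 2 D^{2} s^{2} + D = D + 2 D^{2} s^{2}$)
$x^{2}{\left(2,-2 \right)} = \left(2 \left(1 + 2 \cdot 2 \left(-2\right)^{2}\right)\right)^{2} = \left(2 \left(1 + 2 \cdot 2 \cdot 4\right)\right)^{2} = \left(2 \left(1 + 16\right)\right)^{2} = \left(2 \cdot 17\right)^{2} = 34^{2} = 1156$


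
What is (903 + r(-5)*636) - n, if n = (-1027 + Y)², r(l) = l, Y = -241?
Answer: -1610101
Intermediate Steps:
n = 1607824 (n = (-1027 - 241)² = (-1268)² = 1607824)
(903 + r(-5)*636) - n = (903 - 5*636) - 1*1607824 = (903 - 3180) - 1607824 = -2277 - 1607824 = -1610101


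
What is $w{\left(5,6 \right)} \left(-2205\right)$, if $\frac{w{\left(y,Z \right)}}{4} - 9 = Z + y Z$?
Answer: $-396900$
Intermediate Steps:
$w{\left(y,Z \right)} = 36 + 4 Z + 4 Z y$ ($w{\left(y,Z \right)} = 36 + 4 \left(Z + y Z\right) = 36 + 4 \left(Z + Z y\right) = 36 + \left(4 Z + 4 Z y\right) = 36 + 4 Z + 4 Z y$)
$w{\left(5,6 \right)} \left(-2205\right) = \left(36 + 4 \cdot 6 + 4 \cdot 6 \cdot 5\right) \left(-2205\right) = \left(36 + 24 + 120\right) \left(-2205\right) = 180 \left(-2205\right) = -396900$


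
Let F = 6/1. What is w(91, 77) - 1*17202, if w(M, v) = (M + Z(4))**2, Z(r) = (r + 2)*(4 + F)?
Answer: 5599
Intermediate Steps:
F = 6 (F = 6*1 = 6)
Z(r) = 20 + 10*r (Z(r) = (r + 2)*(4 + 6) = (2 + r)*10 = 20 + 10*r)
w(M, v) = (60 + M)**2 (w(M, v) = (M + (20 + 10*4))**2 = (M + (20 + 40))**2 = (M + 60)**2 = (60 + M)**2)
w(91, 77) - 1*17202 = (60 + 91)**2 - 1*17202 = 151**2 - 17202 = 22801 - 17202 = 5599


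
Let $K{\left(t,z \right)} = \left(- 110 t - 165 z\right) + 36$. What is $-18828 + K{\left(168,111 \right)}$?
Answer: $-55587$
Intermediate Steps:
$K{\left(t,z \right)} = 36 - 165 z - 110 t$ ($K{\left(t,z \right)} = \left(- 165 z - 110 t\right) + 36 = 36 - 165 z - 110 t$)
$-18828 + K{\left(168,111 \right)} = -18828 - 36759 = -55587$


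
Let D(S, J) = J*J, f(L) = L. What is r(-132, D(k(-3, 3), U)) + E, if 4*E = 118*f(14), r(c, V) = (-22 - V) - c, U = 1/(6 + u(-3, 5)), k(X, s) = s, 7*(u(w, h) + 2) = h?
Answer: 569498/1089 ≈ 522.96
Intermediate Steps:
u(w, h) = -2 + h/7
U = 7/33 (U = 1/(6 + (-2 + (⅐)*5)) = 1/(6 + (-2 + 5/7)) = 1/(6 - 9/7) = 1/(33/7) = 7/33 ≈ 0.21212)
D(S, J) = J²
r(c, V) = -22 - V - c
E = 413 (E = (118*14)/4 = (¼)*1652 = 413)
r(-132, D(k(-3, 3), U)) + E = (-22 - (7/33)² - 1*(-132)) + 413 = (-22 - 1*49/1089 + 132) + 413 = (-22 - 49/1089 + 132) + 413 = 119741/1089 + 413 = 569498/1089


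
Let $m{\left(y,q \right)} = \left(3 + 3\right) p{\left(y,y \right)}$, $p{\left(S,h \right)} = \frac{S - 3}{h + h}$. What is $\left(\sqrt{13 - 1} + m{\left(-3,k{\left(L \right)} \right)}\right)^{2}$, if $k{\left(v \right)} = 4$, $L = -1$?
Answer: $48 + 24 \sqrt{3} \approx 89.569$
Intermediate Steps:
$p{\left(S,h \right)} = \frac{-3 + S}{2 h}$
$m{\left(y,q \right)} = \frac{3 \left(-3 + y\right)}{y}$ ($m{\left(y,q \right)} = \left(3 + 3\right) \frac{-3 + y}{2 y} = 6 \frac{-3 + y}{2 y} = \frac{3 \left(-3 + y\right)}{y}$)
$\left(\sqrt{13 - 1} + m{\left(-3,k{\left(L \right)} \right)}\right)^{2} = \left(\sqrt{13 - 1} + \left(3 - \frac{9}{-3}\right)\right)^{2} = \left(\sqrt{12} + \left(3 - -3\right)\right)^{2} = \left(2 \sqrt{3} + \left(3 + 3\right)\right)^{2} = \left(2 \sqrt{3} + 6\right)^{2} = \left(6 + 2 \sqrt{3}\right)^{2}$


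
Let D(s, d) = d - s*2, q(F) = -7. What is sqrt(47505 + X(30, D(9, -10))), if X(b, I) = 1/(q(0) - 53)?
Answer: sqrt(42754485)/30 ≈ 217.96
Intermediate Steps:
D(s, d) = d - 2*s
X(b, I) = -1/60 (X(b, I) = 1/(-7 - 53) = 1/(-60) = -1/60)
sqrt(47505 + X(30, D(9, -10))) = sqrt(47505 - 1/60) = sqrt(2850299/60) = sqrt(42754485)/30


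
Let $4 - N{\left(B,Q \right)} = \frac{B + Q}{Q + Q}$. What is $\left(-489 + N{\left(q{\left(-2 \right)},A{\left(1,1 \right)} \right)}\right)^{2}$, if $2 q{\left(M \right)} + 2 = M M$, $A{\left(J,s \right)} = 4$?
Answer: $\frac{15093225}{64} \approx 2.3583 \cdot 10^{5}$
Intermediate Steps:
$q{\left(M \right)} = -1 + \frac{M^{2}}{2}$ ($q{\left(M \right)} = -1 + \frac{M M}{2} = -1 + \frac{M^{2}}{2}$)
$N{\left(B,Q \right)} = 4 - \frac{B + Q}{2 Q}$ ($N{\left(B,Q \right)} = 4 - \frac{B + Q}{Q + Q} = 4 - \frac{B + Q}{2 Q}$)
$\left(-489 + N{\left(q{\left(-2 \right)},A{\left(1,1 \right)} \right)}\right)^{2} = \left(-489 + \frac{- (-1 + \frac{\left(-2\right)^{2}}{2}) + 7 \cdot 4}{2 \cdot 4}\right)^{2} = \left(-489 + \frac{1}{2} \cdot \frac{1}{4} \left(- (-1 + \frac{1}{2} \cdot 4) + 28\right)\right)^{2} = \left(-489 + \frac{1}{2} \cdot \frac{1}{4} \left(- (-1 + 2) + 28\right)\right)^{2} = \left(-489 + \frac{1}{2} \cdot \frac{1}{4} \left(\left(-1\right) 1 + 28\right)\right)^{2} = \left(-489 + \frac{1}{2} \cdot \frac{1}{4} \left(-1 + 28\right)\right)^{2} = \left(-489 + \frac{1}{2} \cdot \frac{1}{4} \cdot 27\right)^{2} = \left(-489 + \frac{27}{8}\right)^{2} = \left(- \frac{3885}{8}\right)^{2} = \frac{15093225}{64}$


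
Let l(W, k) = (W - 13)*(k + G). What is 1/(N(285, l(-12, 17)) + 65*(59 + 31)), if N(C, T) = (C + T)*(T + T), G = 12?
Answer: 1/643850 ≈ 1.5532e-6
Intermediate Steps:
l(W, k) = (-13 + W)*(12 + k) (l(W, k) = (W - 13)*(k + 12) = (-13 + W)*(12 + k))
N(C, T) = 2*T*(C + T) (N(C, T) = (C + T)*(2*T) = 2*T*(C + T))
1/(N(285, l(-12, 17)) + 65*(59 + 31)) = 1/(2*(-156 - 13*17 + 12*(-12) - 12*17)*(285 + (-156 - 13*17 + 12*(-12) - 12*17)) + 65*(59 + 31)) = 1/(2*(-156 - 221 - 144 - 204)*(285 + (-156 - 221 - 144 - 204)) + 65*90) = 1/(2*(-725)*(285 - 725) + 5850) = 1/(2*(-725)*(-440) + 5850) = 1/(638000 + 5850) = 1/643850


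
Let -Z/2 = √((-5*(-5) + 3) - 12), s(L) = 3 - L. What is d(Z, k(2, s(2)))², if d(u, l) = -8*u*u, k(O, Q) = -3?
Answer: 262144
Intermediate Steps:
Z = -8 (Z = -2*√((-5*(-5) + 3) - 12) = -2*√((25 + 3) - 12) = -2*√(28 - 12) = -2*√16 = -2*4 = -8)
d(u, l) = -8*u²
d(Z, k(2, s(2)))² = (-8*(-8)²)² = (-8*64)² = (-512)² = 262144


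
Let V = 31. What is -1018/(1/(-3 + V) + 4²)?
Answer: -28504/449 ≈ -63.483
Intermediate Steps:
-1018/(1/(-3 + V) + 4²) = -1018/(1/(-3 + 31) + 4²) = -1018/(1/28 + 16) = -1018/449/28 = -1018*28/449 = -28504/449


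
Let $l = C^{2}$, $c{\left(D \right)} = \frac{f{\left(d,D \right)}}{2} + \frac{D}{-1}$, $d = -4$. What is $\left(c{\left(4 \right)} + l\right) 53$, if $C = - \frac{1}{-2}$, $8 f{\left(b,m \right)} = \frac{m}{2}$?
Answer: $- \frac{1537}{8} \approx -192.13$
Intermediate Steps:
$f{\left(b,m \right)} = \frac{m}{16}$ ($f{\left(b,m \right)} = \frac{m \frac{1}{2}}{8} = \frac{\frac{1}{2} m}{8} = \frac{m}{16}$)
$C = \frac{1}{2}$ ($C = \left(-1\right) \left(- \frac{1}{2}\right) = \frac{1}{2} \approx 0.5$)
$c{\left(D \right)} = - \frac{31 D}{32}$ ($c{\left(D \right)} = \frac{\frac{1}{16} D}{2} + \frac{D}{-1} = \frac{D}{16} \cdot \frac{1}{2} + D \left(-1\right) = \frac{D}{32} - D = - \frac{31 D}{32}$)
$l = \frac{1}{4}$ ($l = \left(\frac{1}{2}\right)^{2} = \frac{1}{4} \approx 0.25$)
$\left(c{\left(4 \right)} + l\right) 53 = \left(\left(- \frac{31}{32}\right) 4 + \frac{1}{4}\right) 53 = \left(- \frac{31}{8} + \frac{1}{4}\right) 53 = \left(- \frac{29}{8}\right) 53 = - \frac{1537}{8}$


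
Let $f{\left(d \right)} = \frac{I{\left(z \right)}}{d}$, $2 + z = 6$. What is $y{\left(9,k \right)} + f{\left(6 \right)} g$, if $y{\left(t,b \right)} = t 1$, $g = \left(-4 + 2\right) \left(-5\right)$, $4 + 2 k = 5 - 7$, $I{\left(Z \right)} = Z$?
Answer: $\frac{47}{3} \approx 15.667$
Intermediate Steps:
$z = 4$ ($z = -2 + 6 = 4$)
$k = -3$ ($k = -2 + \frac{5 - 7}{2} = -2 + \frac{1}{2} \left(-2\right) = -2 - 1 = -3$)
$g = 10$ ($g = \left(-2\right) \left(-5\right) = 10$)
$f{\left(d \right)} = \frac{4}{d}$
$y{\left(t,b \right)} = t$
$y{\left(9,k \right)} + f{\left(6 \right)} g = 9 + \frac{4}{6} \cdot 10 = 9 + 4 \cdot \frac{1}{6} \cdot 10 = 9 + \frac{2}{3} \cdot 10 = 9 + \frac{20}{3} = \frac{47}{3}$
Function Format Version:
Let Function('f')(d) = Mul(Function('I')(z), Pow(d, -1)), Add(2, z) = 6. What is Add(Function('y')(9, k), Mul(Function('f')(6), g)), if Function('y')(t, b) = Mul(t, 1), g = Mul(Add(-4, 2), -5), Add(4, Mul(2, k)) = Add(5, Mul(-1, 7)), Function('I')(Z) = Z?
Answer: Rational(47, 3) ≈ 15.667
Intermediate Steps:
z = 4 (z = Add(-2, 6) = 4)
k = -3 (k = Add(-2, Mul(Rational(1, 2), Add(5, Mul(-1, 7)))) = Add(-2, Mul(Rational(1, 2), Add(5, -7))) = Add(-2, Mul(Rational(1, 2), -2)) = Add(-2, -1) = -3)
g = 10 (g = Mul(-2, -5) = 10)
Function('f')(d) = Mul(4, Pow(d, -1))
Function('y')(t, b) = t
Add(Function('y')(9, k), Mul(Function('f')(6), g)) = Add(9, Mul(Mul(4, Pow(6, -1)), 10)) = Add(9, Mul(Mul(4, Rational(1, 6)), 10)) = Add(9, Mul(Rational(2, 3), 10)) = Add(9, Rational(20, 3)) = Rational(47, 3)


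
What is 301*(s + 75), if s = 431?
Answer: 152306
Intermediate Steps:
301*(s + 75) = 301*(431 + 75) = 301*506 = 152306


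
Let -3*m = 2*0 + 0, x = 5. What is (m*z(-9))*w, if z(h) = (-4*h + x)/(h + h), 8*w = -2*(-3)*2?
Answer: 0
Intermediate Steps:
w = 3/2 (w = (-2*(-3)*2)/8 = (6*2)/8 = (⅛)*12 = 3/2 ≈ 1.5000)
m = 0 (m = -(2*0 + 0)/3 = -(0 + 0)/3 = -⅓*0 = 0)
z(h) = (5 - 4*h)/(2*h) (z(h) = (-4*h + 5)/(h + h) = (5 - 4*h)/((2*h)) = (5 - 4*h)*(1/(2*h)) = (5 - 4*h)/(2*h))
(m*z(-9))*w = (0*(-2 + (5/2)/(-9)))*(3/2) = (0*(-2 + (5/2)*(-⅑)))*(3/2) = (0*(-2 - 5/18))*(3/2) = (0*(-41/18))*(3/2) = 0*(3/2) = 0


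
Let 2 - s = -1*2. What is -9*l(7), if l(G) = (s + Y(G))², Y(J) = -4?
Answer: 0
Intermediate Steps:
s = 4 (s = 2 - (-1)*2 = 2 - 1*(-2) = 2 + 2 = 4)
l(G) = 0 (l(G) = (4 - 4)² = 0² = 0)
-9*l(7) = -9*0 = 0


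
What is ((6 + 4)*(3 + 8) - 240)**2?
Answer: 16900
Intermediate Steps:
((6 + 4)*(3 + 8) - 240)**2 = (10*11 - 240)**2 = (110 - 240)**2 = (-130)**2 = 16900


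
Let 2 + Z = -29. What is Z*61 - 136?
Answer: -2027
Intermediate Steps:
Z = -31 (Z = -2 - 29 = -31)
Z*61 - 136 = -31*61 - 136 = -1891 - 136 = -2027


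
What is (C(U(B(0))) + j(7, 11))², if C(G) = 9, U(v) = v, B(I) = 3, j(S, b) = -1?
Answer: 64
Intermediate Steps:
(C(U(B(0))) + j(7, 11))² = (9 - 1)² = 8² = 64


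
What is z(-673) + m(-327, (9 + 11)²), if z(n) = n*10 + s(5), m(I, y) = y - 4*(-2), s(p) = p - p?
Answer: -6322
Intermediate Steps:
s(p) = 0
m(I, y) = 8 + y (m(I, y) = y + 8 = 8 + y)
z(n) = 10*n (z(n) = n*10 + 0 = 10*n + 0 = 10*n)
z(-673) + m(-327, (9 + 11)²) = 10*(-673) + (8 + (9 + 11)²) = -6730 + (8 + 20²) = -6730 + (8 + 400) = -6730 + 408 = -6322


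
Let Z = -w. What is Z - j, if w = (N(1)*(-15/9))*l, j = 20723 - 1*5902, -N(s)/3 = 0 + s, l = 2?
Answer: -14831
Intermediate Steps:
N(s) = -3*s (N(s) = -3*(0 + s) = -3*s)
j = 14821 (j = 20723 - 5902 = 14821)
w = 10 (w = ((-3*1)*(-15/9))*2 = -(-45)/9*2 = -3*(-5/3)*2 = 5*2 = 10)
Z = -10 (Z = -1*10 = -10)
Z - j = -10 - 1*14821 = -10 - 14821 = -14831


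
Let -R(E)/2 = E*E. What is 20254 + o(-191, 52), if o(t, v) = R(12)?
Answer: 19966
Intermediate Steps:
R(E) = -2*E² (R(E) = -2*E*E = -2*E²)
o(t, v) = -288 (o(t, v) = -2*12² = -2*144 = -288)
20254 + o(-191, 52) = 20254 - 288 = 19966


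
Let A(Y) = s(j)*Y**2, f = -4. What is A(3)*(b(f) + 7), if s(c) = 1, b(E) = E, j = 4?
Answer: 27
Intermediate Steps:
A(Y) = Y**2 (A(Y) = 1*Y**2 = Y**2)
A(3)*(b(f) + 7) = 3**2*(-4 + 7) = 9*3 = 27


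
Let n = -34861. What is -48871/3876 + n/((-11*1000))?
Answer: -100614941/10659000 ≈ -9.4394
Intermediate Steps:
-48871/3876 + n/((-11*1000)) = -48871/3876 - 34861/((-11*1000)) = -48871*1/3876 - 34861/(-11000) = -48871/3876 - 34861*(-1/11000) = -48871/3876 + 34861/11000 = -100614941/10659000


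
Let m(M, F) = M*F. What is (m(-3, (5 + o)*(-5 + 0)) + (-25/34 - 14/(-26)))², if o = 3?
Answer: 2804020209/195364 ≈ 14353.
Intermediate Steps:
m(M, F) = F*M
(m(-3, (5 + o)*(-5 + 0)) + (-25/34 - 14/(-26)))² = (((5 + 3)*(-5 + 0))*(-3) + (-25/34 - 14/(-26)))² = ((8*(-5))*(-3) + (-25*1/34 - 14*(-1/26)))² = (-40*(-3) + (-25/34 + 7/13))² = (120 - 87/442)² = (52953/442)² = 2804020209/195364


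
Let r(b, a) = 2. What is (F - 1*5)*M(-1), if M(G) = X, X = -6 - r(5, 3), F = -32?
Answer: 296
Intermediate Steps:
X = -8 (X = -6 - 1*2 = -6 - 2 = -8)
M(G) = -8
(F - 1*5)*M(-1) = (-32 - 1*5)*(-8) = (-32 - 5)*(-8) = -37*(-8) = 296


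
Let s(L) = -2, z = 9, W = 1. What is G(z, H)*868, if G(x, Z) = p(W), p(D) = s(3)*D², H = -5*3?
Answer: -1736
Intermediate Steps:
H = -15
p(D) = -2*D²
G(x, Z) = -2 (G(x, Z) = -2*1² = -2*1 = -2)
G(z, H)*868 = -2*868 = -1736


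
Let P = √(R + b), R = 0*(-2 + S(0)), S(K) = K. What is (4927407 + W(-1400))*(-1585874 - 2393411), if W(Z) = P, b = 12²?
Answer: -19607604515415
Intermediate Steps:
b = 144
R = 0 (R = 0*(-2 + 0) = 0*(-2) = 0)
P = 12 (P = √(0 + 144) = √144 = 12)
W(Z) = 12
(4927407 + W(-1400))*(-1585874 - 2393411) = (4927407 + 12)*(-1585874 - 2393411) = 4927419*(-3979285) = -19607604515415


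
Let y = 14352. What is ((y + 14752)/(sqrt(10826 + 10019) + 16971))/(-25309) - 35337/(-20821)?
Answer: 64388864167638651/37940234643007811 + 7276*sqrt(20845)/1822210011191 ≈ 1.6971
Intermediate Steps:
((y + 14752)/(sqrt(10826 + 10019) + 16971))/(-25309) - 35337/(-20821) = ((14352 + 14752)/(sqrt(10826 + 10019) + 16971))/(-25309) - 35337/(-20821) = (29104/(sqrt(20845) + 16971))*(-1/25309) - 35337*(-1/20821) = (29104/(16971 + sqrt(20845)))*(-1/25309) + 35337/20821 = -29104/(25309*(16971 + sqrt(20845))) + 35337/20821 = 35337/20821 - 29104/(25309*(16971 + sqrt(20845)))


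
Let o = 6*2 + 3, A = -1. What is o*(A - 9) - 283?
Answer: -433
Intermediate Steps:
o = 15 (o = 12 + 3 = 15)
o*(A - 9) - 283 = 15*(-1 - 9) - 283 = 15*(-10) - 283 = -150 - 283 = -433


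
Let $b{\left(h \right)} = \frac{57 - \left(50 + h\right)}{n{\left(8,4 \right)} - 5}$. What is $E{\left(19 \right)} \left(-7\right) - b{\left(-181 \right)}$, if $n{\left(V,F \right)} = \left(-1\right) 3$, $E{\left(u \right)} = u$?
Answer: $- \frac{219}{2} \approx -109.5$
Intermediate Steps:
$n{\left(V,F \right)} = -3$
$b{\left(h \right)} = - \frac{7}{8} + \frac{h}{8}$ ($b{\left(h \right)} = \frac{57 - \left(50 + h\right)}{-3 - 5} = \frac{7 - h}{-8} = \left(7 - h\right) \left(- \frac{1}{8}\right) = - \frac{7}{8} + \frac{h}{8}$)
$E{\left(19 \right)} \left(-7\right) - b{\left(-181 \right)} = 19 \left(-7\right) - \left(- \frac{7}{8} + \frac{1}{8} \left(-181\right)\right) = -133 - \left(- \frac{7}{8} - \frac{181}{8}\right) = -133 - - \frac{47}{2} = -133 + \frac{47}{2} = - \frac{219}{2}$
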